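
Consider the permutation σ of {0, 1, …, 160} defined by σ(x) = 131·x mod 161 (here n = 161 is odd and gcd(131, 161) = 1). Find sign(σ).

-1

Start at x=101: 101 → 29 → 96 → 18 → 104 → 100 → 59 → … (one orbit).
π_131 has 6 disjoint cycles with lengths [66, 66, 11, 11, 6, 1] on {0,…,160}.
Σ(ℓ_i−1) = 161−6 = 155; sign = (−1)^155 = -1.
(131|161)_J = -1 (Zolotarev's lemma cross-check).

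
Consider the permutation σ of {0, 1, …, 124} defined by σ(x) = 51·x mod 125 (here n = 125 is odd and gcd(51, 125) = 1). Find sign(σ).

+1

Orbit of 101 under x↦51x: [101, 26, 76, 1, 51]… (length divides ord_125(51)).
Cycle lengths of π_51 on ℤ/125ℤ: [5, 5, 5, 5, 5, 5, 5, 5, 5, 5, 5, 5, 5, 5, 5, 5, 5, 5, 5, 5, 1, 1, 1, 1, 1, 1, 1, 1, 1, 1, 1, 1, 1, 1, 1, 1, 1, 1, 1, 1, 1, 1, 1, 1, 1]; 45 cycles in total.
sign(π) = (−1)^{n − #cycles} = (−1)^{125−45} = (−1)^80 = +1.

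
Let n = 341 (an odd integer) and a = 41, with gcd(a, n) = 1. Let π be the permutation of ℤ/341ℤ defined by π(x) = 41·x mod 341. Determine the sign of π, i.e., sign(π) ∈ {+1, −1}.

-1

Orbit of 225 under x↦41x: [225, 18, 56, 250, 20, 138, 202]… (length divides ord_341(41)).
Decompose π into cycles: lengths [30, 30, 30, 30, 30, 30, 30, 30, 30, 30, 15, 15, 10, 1] (14 cycles, including the fixed point 0).
n − c = 341 − 14 = 327; sign = (−1)^327 = -1.
Via Zolotarev, sign(π_{41}) = (41|341) = -1.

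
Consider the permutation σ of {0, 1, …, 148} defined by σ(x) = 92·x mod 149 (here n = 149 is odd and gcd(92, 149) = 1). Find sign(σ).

Start at x=23: 23 → 30 → 78 → 24 → 122 → 49 → 38 → … (one orbit).
2 cycles of lengths [148, 1].
149 − 2 = 147 transpositions; sign(π) = (−1)^147 = -1.

-1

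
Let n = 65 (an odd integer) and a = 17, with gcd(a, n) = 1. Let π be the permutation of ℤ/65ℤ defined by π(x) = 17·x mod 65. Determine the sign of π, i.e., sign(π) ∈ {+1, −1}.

-1

Orbit of 14 under x↦17x: [14, 43, 16, 12, 9, 23, 1]… (length divides ord_65(17)).
Decompose π into cycles: lengths [12, 12, 12, 12, 6, 6, 4, 1] (8 cycles, including the fixed point 0).
8 cycles on 65: each ℓ→(−1)^(ℓ−1), product (−1)^57 = -1.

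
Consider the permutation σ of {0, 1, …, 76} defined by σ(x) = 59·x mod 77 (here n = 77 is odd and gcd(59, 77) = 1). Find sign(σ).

-1

Trace 53: π^k(53) = [53, 47, 1, 59, 16, 20, 25] for k=0..6.
Cycle type of π: 30×2 + 6 + 5×2 + 1; total 6 cycles.
Σ(ℓ_i−1) = 77−6 = 71; sign = (−1)^71 = -1.
Check: (59/77) = -1 by Zolotarev.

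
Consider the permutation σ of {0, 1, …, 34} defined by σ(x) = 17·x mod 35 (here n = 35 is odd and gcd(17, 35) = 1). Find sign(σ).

+1

Start at x=16: 16 → 27 → 4 → 33 → 1 → 17 → 9 → … (one orbit).
π_17 has 5 disjoint cycles with lengths [12, 12, 6, 4, 1] on {0,…,34}.
sign(π) = (−1)^{n − #cycles} = (−1)^{35−5} = (−1)^30 = +1.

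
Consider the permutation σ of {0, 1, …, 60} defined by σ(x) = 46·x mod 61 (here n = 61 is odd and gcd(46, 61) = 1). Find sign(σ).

+1

Orbit of 16 under x↦46x: [16, 4, 1, 46, 42, 41, 56]… (length divides ord_61(46)).
Cycle lengths of π_46 on ℤ/61ℤ: [30, 30, 1]; 3 cycles in total.
n − c = 61 − 3 = 58; sign = (−1)^58 = +1.
Zolotarev: (46|61) = +1, matching the cycle-count sign.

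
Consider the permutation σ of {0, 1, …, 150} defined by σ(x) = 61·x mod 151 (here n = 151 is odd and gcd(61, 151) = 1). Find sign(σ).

Orbit of 51 under x↦61x: [51, 91, 115, 69, 132, 49, 120]… (length divides ord_151(61)).
Cycle type of π: 150 + 1; total 2 cycles.
sign(π) = (−1)^{n − #cycles} = (−1)^{151−2} = (−1)^149 = -1.

-1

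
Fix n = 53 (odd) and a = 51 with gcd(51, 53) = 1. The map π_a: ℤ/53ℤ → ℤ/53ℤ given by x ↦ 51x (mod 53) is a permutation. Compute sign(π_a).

-1

Start at x=39: 39 → 28 → 50 → 6 → 41 → 24 → 5 → … (one orbit).
Cycle type of π: 52 + 1; total 2 cycles.
sign(π) = (−1)^{n − #cycles} = (−1)^{53−2} = (−1)^51 = -1.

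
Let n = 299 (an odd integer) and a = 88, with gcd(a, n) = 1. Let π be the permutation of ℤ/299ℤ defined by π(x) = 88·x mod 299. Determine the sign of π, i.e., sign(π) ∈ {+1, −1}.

-1

Start at x=168: 168 → 133 → 43 → 196 → 205 → 100 → 129 → … (one orbit).
π_88 has 8 disjoint cycles with lengths [66, 66, 66, 66, 22, 6, 6, 1] on {0,…,298}.
With 8 cycles on 299 points, sign = (−1)^{299−8} = -1.
Via Zolotarev, sign(π_{88}) = (88|299) = -1.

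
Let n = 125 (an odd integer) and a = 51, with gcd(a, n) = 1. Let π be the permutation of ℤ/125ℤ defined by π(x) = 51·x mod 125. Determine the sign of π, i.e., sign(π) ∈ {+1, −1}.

+1

Trace 51: π^k(51) = [51, 101, 26, 76, 1] for k=0..4.
Cycle type of π: 5×20 + 1×25; total 45 cycles.
125 − 45 = 80 transpositions; sign(π) = (−1)^80 = +1.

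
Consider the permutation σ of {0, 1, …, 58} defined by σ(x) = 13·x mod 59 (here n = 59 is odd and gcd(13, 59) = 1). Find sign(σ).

Start at x=28: 28 → 10 → 12 → 38 → 22 → 50 → 1 → … (one orbit).
Cycle type of π: 58 + 1; total 2 cycles.
Σ(ℓ_i−1) = 59−2 = 57; sign = (−1)^57 = -1.

-1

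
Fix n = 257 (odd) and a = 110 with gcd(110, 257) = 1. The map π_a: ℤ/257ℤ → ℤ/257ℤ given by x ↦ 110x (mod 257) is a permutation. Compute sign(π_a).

-1

Trace 204: π^k(204) = [204, 81, 172, 159, 14, 255, 37] for k=0..6.
Cycle lengths of π_110 on ℤ/257ℤ: [256, 1]; 2 cycles in total.
sign(π) = (−1)^{n − #cycles} = (−1)^{257−2} = (−1)^255 = -1.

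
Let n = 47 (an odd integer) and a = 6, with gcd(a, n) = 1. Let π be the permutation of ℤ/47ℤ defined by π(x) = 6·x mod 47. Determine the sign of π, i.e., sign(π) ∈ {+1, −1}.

+1

Start at x=9: 9 → 7 → 42 → 17 → 8 → 1 → 6 → … (one orbit).
3 cycles of lengths [23, 23, 1].
sign(π) = (−1)^{n − #cycles} = (−1)^{47−3} = (−1)^44 = +1.
Via Zolotarev, sign(π_{6}) = (6|47) = +1.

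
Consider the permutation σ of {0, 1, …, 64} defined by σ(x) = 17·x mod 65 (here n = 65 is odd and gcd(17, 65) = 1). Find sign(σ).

-1

Trace 1: π^k(1) = [1, 17, 29, 38, 61, 62, 14] for k=0..6.
Cycle lengths of π_17 on ℤ/65ℤ: [12, 12, 12, 12, 6, 6, 4, 1]; 8 cycles in total.
8 cycles on 65: each ℓ→(−1)^(ℓ−1), product (−1)^57 = -1.
The Jacobi symbol (17|65) = -1 (Zolotarev) agrees.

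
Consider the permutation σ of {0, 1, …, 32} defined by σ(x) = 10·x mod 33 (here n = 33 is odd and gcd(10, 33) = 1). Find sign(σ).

-1

Orbit of 10 under x↦10x: [10, 1]… (length divides ord_33(10)).
Cycle type of π: 2×15 + 1×3; total 18 cycles.
sign(π) = (−1)^{n − #cycles} = (−1)^{33−18} = (−1)^15 = -1.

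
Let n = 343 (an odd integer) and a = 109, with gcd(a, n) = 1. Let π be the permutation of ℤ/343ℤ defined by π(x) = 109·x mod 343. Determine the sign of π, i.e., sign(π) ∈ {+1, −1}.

Orbit of 198 under x↦109x: [198, 316, 144, 261, 323, 221, 79]… (length divides ord_343(109)).
The orbit structure of x ↦ 109x mod 343: 7 orbits of sizes [147, 147, 21, 21, 3, 3, 1].
343 − 7 = 336 transpositions; sign(π) = (−1)^336 = +1.

+1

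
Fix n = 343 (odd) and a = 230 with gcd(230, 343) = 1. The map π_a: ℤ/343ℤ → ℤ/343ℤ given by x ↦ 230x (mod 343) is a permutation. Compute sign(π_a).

Start at x=160: 160 → 99 → 132 → 176 → 6 → 8 → 125 → … (one orbit).
Cycle lengths of π_230 on ℤ/343ℤ: [98, 98, 98, 14, 14, 14, 2, 2, 2, 1]; 10 cycles in total.
n − c = 343 − 10 = 333; sign = (−1)^333 = -1.
(230|343)_J = -1 (Zolotarev's lemma cross-check).

-1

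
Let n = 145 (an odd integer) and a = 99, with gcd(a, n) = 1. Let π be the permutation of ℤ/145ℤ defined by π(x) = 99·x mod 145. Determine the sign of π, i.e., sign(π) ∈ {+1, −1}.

Orbit of 1 under x↦99x: [1, 99, 86, 104]… (length divides ord_145(99)).
π_99 has 38 disjoint cycles with lengths [4, 4, 4, 4, 4, 4, 4, 4, 4, 4, 4, 4, 4, 4, 4, 4, 4, 4, 4, 4, 4, 4, 4, 4, 4, 4, 4, 4, 4, 4, 4, 4, 4, 4, 4, 2, 2, 1] on {0,…,144}.
With 38 cycles on 145 points, sign = (−1)^{145−38} = -1.

-1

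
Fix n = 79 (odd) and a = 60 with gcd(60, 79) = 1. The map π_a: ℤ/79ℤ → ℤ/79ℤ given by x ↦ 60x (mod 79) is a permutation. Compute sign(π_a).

Trace 46: π^k(46) = [46, 74, 16, 12, 9, 66, 10] for k=0..6.
Cycle lengths of π_60 on ℤ/79ℤ: [78, 1]; 2 cycles in total.
sign(π) = (−1)^{n − #cycles} = (−1)^{79−2} = (−1)^77 = -1.
Check: (60/79) = -1 by Zolotarev.

-1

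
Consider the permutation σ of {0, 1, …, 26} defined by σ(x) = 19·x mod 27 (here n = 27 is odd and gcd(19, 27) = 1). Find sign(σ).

+1

Start at x=19: 19 → 10 → 1 → 19 (one orbit).
The orbit structure of x ↦ 19x mod 27: 15 orbits of sizes [3, 3, 3, 3, 3, 3, 1, 1, 1, 1, 1, 1, 1, 1, 1].
With 15 cycles on 27 points, sign = (−1)^{27−15} = +1.
Check: (19/27) = +1 by Zolotarev.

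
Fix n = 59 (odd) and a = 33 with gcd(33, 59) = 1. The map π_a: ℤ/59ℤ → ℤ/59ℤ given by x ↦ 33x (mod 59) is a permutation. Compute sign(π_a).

-1

Start at x=41: 41 → 55 → 45 → 10 → 35 → 34 → 1 → … (one orbit).
π_33 has 2 disjoint cycles with lengths [58, 1] on {0,…,58}.
2 cycles on 59: each ℓ→(−1)^(ℓ−1), product (−1)^57 = -1.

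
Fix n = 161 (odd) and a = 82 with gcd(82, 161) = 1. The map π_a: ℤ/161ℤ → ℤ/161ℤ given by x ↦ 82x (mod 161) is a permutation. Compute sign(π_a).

-1

Start at x=12: 12 → 18 → 27 → 121 → 101 → 71 → 26 → … (one orbit).
Decompose π into cycles: lengths [66, 66, 11, 11, 6, 1] (6 cycles, including the fixed point 0).
sign(π) = (−1)^{n − #cycles} = (−1)^{161−6} = (−1)^155 = -1.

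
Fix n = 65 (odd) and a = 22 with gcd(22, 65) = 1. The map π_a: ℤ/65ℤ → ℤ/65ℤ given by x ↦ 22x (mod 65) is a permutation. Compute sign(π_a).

Trace 3: π^k(3) = [3, 1, 22, 29, 53, 61, 42] for k=0..6.
Cycle lengths of π_22 on ℤ/65ℤ: [12, 12, 12, 12, 4, 3, 3, 3, 3, 1]; 10 cycles in total.
10 cycles on 65: each ℓ→(−1)^(ℓ−1), product (−1)^55 = -1.
The Jacobi symbol (22|65) = -1 (Zolotarev) agrees.

-1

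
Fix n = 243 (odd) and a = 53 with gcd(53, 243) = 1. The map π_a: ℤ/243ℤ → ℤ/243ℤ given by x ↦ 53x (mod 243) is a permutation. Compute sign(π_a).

Start at x=107: 107 → 82 → 215 → 217 → 80 → 109 → 188 → … (one orbit).
Decompose π into cycles: lengths [18, 18, 18, 18, 18, 18, 18, 18, 18, 6, 6, 6, 6, 6, 6, 6, 6, 6, 2, 2, 2, 2, 2, 2, 2, 2, 2, 2, 2, 2, 2, 1] (32 cycles, including the fixed point 0).
32 cycles on 243: each ℓ→(−1)^(ℓ−1), product (−1)^211 = -1.
Via Zolotarev, sign(π_{53}) = (53|243) = -1.

-1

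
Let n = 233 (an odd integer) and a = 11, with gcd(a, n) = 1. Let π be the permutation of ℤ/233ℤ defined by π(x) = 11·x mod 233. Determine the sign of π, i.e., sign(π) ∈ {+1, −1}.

Start at x=78: 78 → 159 → 118 → 133 → 65 → 16 → 176 → … (one orbit).
π_11 has 2 disjoint cycles with lengths [232, 1] on {0,…,232}.
233 − 2 = 231 transpositions; sign(π) = (−1)^231 = -1.

-1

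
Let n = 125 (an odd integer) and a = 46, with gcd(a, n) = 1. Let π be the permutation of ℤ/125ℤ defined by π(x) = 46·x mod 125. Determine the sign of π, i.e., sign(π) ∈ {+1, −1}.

Trace 51: π^k(51) = [51, 96, 41, 11, 6, 26, 71] for k=0..6.
The orbit structure of x ↦ 46x mod 125: 13 orbits of sizes [25, 25, 25, 25, 5, 5, 5, 5, 1, 1, 1, 1, 1].
Σ(ℓ_i−1) = 125−13 = 112; sign = (−1)^112 = +1.

+1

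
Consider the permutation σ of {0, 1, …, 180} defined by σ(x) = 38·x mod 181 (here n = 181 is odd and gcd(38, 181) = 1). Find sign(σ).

Orbit of 42 under x↦38x: [42, 148, 13, 132, 129, 15, 27]… (length divides ord_181(38)).
The orbit structure of x ↦ 38x mod 181: 5 orbits of sizes [45, 45, 45, 45, 1].
181 − 5 = 176 transpositions; sign(π) = (−1)^176 = +1.

+1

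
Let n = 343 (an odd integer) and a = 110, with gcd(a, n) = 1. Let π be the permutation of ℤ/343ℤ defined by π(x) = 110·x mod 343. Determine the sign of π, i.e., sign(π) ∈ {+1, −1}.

-1

Start at x=187: 187 → 333 → 272 → 79 → 115 → 302 → 292 → … (one orbit).
Cycle type of π: 294 + 42 + 6 + 1; total 4 cycles.
With 4 cycles on 343 points, sign = (−1)^{343−4} = -1.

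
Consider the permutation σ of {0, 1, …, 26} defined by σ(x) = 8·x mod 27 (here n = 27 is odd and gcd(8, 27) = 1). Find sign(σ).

Start at x=17: 17 → 1 → 8 → 10 → 26 → 19 → 17 (one orbit).
8 cycles of lengths [6, 6, 6, 2, 2, 2, 2, 1].
Σ(ℓ_i−1) = 27−8 = 19; sign = (−1)^19 = -1.
(8|27)_J = -1 (Zolotarev's lemma cross-check).

-1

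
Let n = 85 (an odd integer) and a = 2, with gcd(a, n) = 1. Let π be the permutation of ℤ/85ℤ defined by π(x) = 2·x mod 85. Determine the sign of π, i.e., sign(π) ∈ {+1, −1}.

Trace 4: π^k(4) = [4, 8, 16, 32, 64, 43, 1] for k=0..6.
12 cycles of lengths [8, 8, 8, 8, 8, 8, 8, 8, 8, 8, 4, 1].
sign(π) = (−1)^{n − #cycles} = (−1)^{85−12} = (−1)^73 = -1.

-1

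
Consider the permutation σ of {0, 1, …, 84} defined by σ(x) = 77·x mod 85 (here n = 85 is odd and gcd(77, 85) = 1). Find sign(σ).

Orbit of 4 under x↦77x: [4, 53, 1, 77, 64, 83, 16]… (length divides ord_85(77)).
π_77 has 12 disjoint cycles with lengths [8, 8, 8, 8, 8, 8, 8, 8, 8, 8, 4, 1] on {0,…,84}.
85 − 12 = 73 transpositions; sign(π) = (−1)^73 = -1.
Check: (77/85) = -1 by Zolotarev.

-1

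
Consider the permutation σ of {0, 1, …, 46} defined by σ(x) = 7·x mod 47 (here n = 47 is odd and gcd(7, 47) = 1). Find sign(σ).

Start at x=32: 32 → 36 → 17 → 25 → 34 → 3 → 21 → … (one orbit).
π_7 has 3 disjoint cycles with lengths [23, 23, 1] on {0,…,46}.
3 cycles on 47: each ℓ→(−1)^(ℓ−1), product (−1)^44 = +1.

+1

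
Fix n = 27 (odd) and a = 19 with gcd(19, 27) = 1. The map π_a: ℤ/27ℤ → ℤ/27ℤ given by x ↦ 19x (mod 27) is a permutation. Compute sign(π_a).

+1

Orbit of 19 under x↦19x: [19, 10, 1]… (length divides ord_27(19)).
Cycle type of π: 3×6 + 1×9; total 15 cycles.
sign(π) = (−1)^{n − #cycles} = (−1)^{27−15} = (−1)^12 = +1.
The Jacobi symbol (19|27) = +1 (Zolotarev) agrees.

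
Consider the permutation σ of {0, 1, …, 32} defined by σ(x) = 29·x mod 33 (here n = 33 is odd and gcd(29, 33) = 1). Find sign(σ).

+1

Start at x=31: 31 → 8 → 1 → 29 → 16 → 2 → 25 → … (one orbit).
The orbit structure of x ↦ 29x mod 33: 5 orbits of sizes [10, 10, 10, 2, 1].
33 − 5 = 28 transpositions; sign(π) = (−1)^28 = +1.
Zolotarev: (29|33) = +1, matching the cycle-count sign.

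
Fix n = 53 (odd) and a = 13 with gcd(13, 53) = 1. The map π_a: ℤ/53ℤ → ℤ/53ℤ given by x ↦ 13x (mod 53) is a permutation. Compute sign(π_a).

+1

Orbit of 15 under x↦13x: [15, 36, 44, 42, 16, 49, 1]… (length divides ord_53(13)).
5 cycles of lengths [13, 13, 13, 13, 1].
n − c = 53 − 5 = 48; sign = (−1)^48 = +1.
Via Zolotarev, sign(π_{13}) = (13|53) = +1.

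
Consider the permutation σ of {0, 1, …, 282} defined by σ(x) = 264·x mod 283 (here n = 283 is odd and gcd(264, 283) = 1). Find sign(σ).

+1

Start at x=240: 240 → 251 → 42 → 51 → 163 → 16 → 262 → … (one orbit).
Cycle type of π: 47×6 + 1; total 7 cycles.
sign(π) = (−1)^{n − #cycles} = (−1)^{283−7} = (−1)^276 = +1.
Via Zolotarev, sign(π_{264}) = (264|283) = +1.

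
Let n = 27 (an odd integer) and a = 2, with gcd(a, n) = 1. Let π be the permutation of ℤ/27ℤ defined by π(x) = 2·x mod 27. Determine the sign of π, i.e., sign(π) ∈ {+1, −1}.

Start at x=26: 26 → 25 → 23 → 19 → 11 → 22 → 17 → … (one orbit).
Cycle type of π: 18 + 6 + 2 + 1; total 4 cycles.
27 − 4 = 23 transpositions; sign(π) = (−1)^23 = -1.
(2|27)_J = -1 (Zolotarev's lemma cross-check).

-1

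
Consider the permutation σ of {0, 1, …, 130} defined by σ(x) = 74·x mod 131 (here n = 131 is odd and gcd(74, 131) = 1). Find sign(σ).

+1

Start at x=16: 16 → 5 → 108 → 1 → 74 → 105 → 41 → … (one orbit).
Cycle type of π: 65×2 + 1; total 3 cycles.
sign(π) = (−1)^{n − #cycles} = (−1)^{131−3} = (−1)^128 = +1.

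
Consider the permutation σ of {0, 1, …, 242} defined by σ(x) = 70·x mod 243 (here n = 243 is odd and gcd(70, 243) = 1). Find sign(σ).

Trace 67: π^k(67) = [67, 73, 7, 4, 37, 160, 22] for k=0..6.
Cycle lengths of π_70 on ℤ/243ℤ: [81, 81, 27, 27, 9, 9, 3, 3, 1, 1, 1]; 11 cycles in total.
Σ(ℓ_i−1) = 243−11 = 232; sign = (−1)^232 = +1.

+1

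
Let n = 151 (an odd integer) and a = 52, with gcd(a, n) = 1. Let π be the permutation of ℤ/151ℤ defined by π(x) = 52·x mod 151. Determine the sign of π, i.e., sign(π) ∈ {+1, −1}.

Trace 15: π^k(15) = [15, 25, 92, 103, 71, 68, 63] for k=0..6.
Cycle lengths of π_52 on ℤ/151ℤ: [150, 1]; 2 cycles in total.
151 − 2 = 149 transpositions; sign(π) = (−1)^149 = -1.
(52|151)_J = -1 (Zolotarev's lemma cross-check).

-1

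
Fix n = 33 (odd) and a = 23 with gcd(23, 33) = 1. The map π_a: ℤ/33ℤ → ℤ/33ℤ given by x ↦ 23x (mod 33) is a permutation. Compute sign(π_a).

Orbit of 1 under x↦23x: [1, 23]… (length divides ord_33(23)).
π_23 has 22 disjoint cycles with lengths [2, 2, 2, 2, 2, 2, 2, 2, 2, 2, 2, 1, 1, 1, 1, 1, 1, 1, 1, 1, 1, 1] on {0,…,32}.
n − c = 33 − 22 = 11; sign = (−1)^11 = -1.

-1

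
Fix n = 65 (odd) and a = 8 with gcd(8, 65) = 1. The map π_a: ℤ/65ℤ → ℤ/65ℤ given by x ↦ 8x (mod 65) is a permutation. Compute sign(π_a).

+1

Start at x=57: 57 → 1 → 8 → 64 → 57 (one orbit).
Cycle type of π: 4×16 + 1; total 17 cycles.
n − c = 65 − 17 = 48; sign = (−1)^48 = +1.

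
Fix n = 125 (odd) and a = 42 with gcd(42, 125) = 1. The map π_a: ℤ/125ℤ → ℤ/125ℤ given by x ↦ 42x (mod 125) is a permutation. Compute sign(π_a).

-1

Orbit of 16 under x↦42x: [16, 47, 99, 33, 11, 87, 29]… (length divides ord_125(42)).
The orbit structure of x ↦ 42x mod 125: 4 orbits of sizes [100, 20, 4, 1].
n − c = 125 − 4 = 121; sign = (−1)^121 = -1.
(42|125)_J = -1 (Zolotarev's lemma cross-check).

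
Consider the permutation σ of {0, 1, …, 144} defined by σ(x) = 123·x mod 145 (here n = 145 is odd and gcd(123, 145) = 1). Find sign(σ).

Start at x=107: 107 → 111 → 23 → 74 → 112 → 1 → 123 → … (one orbit).
10 cycles of lengths [28, 28, 28, 28, 7, 7, 7, 7, 4, 1].
10 cycles on 145: each ℓ→(−1)^(ℓ−1), product (−1)^135 = -1.
Check: (123/145) = -1 by Zolotarev.

-1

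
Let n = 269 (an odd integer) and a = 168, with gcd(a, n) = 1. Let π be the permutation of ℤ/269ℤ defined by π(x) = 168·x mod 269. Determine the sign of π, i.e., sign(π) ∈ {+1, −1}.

-1

Trace 39: π^k(39) = [39, 96, 257, 136, 252, 103, 88] for k=0..6.
π_168 has 2 disjoint cycles with lengths [268, 1] on {0,…,268}.
Σ(ℓ_i−1) = 269−2 = 267; sign = (−1)^267 = -1.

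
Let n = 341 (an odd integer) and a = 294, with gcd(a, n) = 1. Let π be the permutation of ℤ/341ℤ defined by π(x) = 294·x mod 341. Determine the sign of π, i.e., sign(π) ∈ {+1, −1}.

Start at x=159: 159 → 29 → 1 → 294 → 163 → 182 → 312 → … (one orbit).
Cycle lengths of π_294 on ℤ/341ℤ: [10, 10, 10, 10, 10, 10, 10, 10, 10, 10, 10, 10, 10, 10, 10, 10, 10, 10, 10, 10, 10, 10, 10, 10, 10, 10, 10, 10, 10, 10, 10, 10, 10, 10, 1]; 35 cycles in total.
341 − 35 = 306 transpositions; sign(π) = (−1)^306 = +1.

+1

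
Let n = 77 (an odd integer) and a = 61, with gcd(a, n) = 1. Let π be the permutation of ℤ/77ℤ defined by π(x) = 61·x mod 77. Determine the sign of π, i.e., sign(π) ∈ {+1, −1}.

+1

Start at x=4: 4 → 13 → 23 → 17 → 36 → 40 → 53 → … (one orbit).
The orbit structure of x ↦ 61x mod 77: 5 orbits of sizes [30, 30, 10, 6, 1].
5 cycles on 77: each ℓ→(−1)^(ℓ−1), product (−1)^72 = +1.
Zolotarev: (61|77) = +1, matching the cycle-count sign.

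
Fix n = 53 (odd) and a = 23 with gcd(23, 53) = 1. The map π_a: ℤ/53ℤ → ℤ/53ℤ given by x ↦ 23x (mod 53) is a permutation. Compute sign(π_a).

-1

Trace 30: π^k(30) = [30, 1, 23, 52] for k=0..3.
Cycle type of π: 4×13 + 1; total 14 cycles.
With 14 cycles on 53 points, sign = (−1)^{53−14} = -1.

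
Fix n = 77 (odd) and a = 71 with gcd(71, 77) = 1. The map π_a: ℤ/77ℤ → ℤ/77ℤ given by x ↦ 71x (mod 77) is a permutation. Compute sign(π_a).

+1

Start at x=71: 71 → 36 → 15 → 64 → 1 → 71 (one orbit).
21 cycles of lengths [5, 5, 5, 5, 5, 5, 5, 5, 5, 5, 5, 5, 5, 5, 1, 1, 1, 1, 1, 1, 1].
77 − 21 = 56 transpositions; sign(π) = (−1)^56 = +1.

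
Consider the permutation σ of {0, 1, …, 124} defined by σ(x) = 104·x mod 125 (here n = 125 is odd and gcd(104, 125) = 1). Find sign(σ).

Start at x=21: 21 → 59 → 11 → 19 → 101 → 4 → 41 → … (one orbit).
Cycle type of π: 50×2 + 10×2 + 2×2 + 1; total 7 cycles.
With 7 cycles on 125 points, sign = (−1)^{125−7} = +1.
Zolotarev: (104|125) = +1, matching the cycle-count sign.

+1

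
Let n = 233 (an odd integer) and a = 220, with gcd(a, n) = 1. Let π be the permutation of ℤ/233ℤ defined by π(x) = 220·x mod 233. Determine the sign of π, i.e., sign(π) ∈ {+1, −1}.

+1

Start at x=8: 8 → 129 → 187 → 132 → 148 → 173 → 81 → … (one orbit).
Decompose π into cycles: lengths [116, 116, 1] (3 cycles, including the fixed point 0).
n − c = 233 − 3 = 230; sign = (−1)^230 = +1.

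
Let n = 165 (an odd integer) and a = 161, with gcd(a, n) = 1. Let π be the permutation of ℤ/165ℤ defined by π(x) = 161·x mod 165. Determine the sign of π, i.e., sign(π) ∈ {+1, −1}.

Trace 136: π^k(136) = [136, 116, 31, 41, 1, 161, 16] for k=0..6.
The orbit structure of x ↦ 161x mod 165: 25 orbits of sizes [10, 10, 10, 10, 10, 10, 10, 10, 10, 10, 10, 10, 10, 10, 10, 2, 2, 2, 2, 2, 1, 1, 1, 1, 1].
165 − 25 = 140 transpositions; sign(π) = (−1)^140 = +1.
Check: (161/165) = +1 by Zolotarev.

+1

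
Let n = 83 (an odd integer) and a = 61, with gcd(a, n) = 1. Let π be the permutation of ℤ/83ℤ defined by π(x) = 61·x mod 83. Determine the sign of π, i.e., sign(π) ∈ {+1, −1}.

+1

Start at x=70: 70 → 37 → 16 → 63 → 25 → 31 → 65 → … (one orbit).
Cycle type of π: 41×2 + 1; total 3 cycles.
n − c = 83 − 3 = 80; sign = (−1)^80 = +1.
Zolotarev: (61|83) = +1, matching the cycle-count sign.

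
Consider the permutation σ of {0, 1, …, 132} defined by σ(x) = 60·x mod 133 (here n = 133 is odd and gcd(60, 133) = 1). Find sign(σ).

Start at x=81: 81 → 72 → 64 → 116 → 44 → 113 → 130 → … (one orbit).
Cycle type of π: 18×7 + 3×2 + 1; total 10 cycles.
10 cycles on 133: each ℓ→(−1)^(ℓ−1), product (−1)^123 = -1.
Zolotarev: (60|133) = -1, matching the cycle-count sign.

-1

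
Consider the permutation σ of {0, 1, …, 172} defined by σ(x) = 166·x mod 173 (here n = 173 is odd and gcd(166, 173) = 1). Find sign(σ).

-1

Orbit of 81 under x↦166x: [81, 125, 163, 70, 29, 143, 37]… (length divides ord_173(166)).
Cycle type of π: 172 + 1; total 2 cycles.
With 2 cycles on 173 points, sign = (−1)^{173−2} = -1.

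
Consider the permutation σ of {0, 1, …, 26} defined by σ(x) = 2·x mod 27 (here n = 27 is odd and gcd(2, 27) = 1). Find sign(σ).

Trace 10: π^k(10) = [10, 20, 13, 26, 25, 23, 19] for k=0..6.
Decompose π into cycles: lengths [18, 6, 2, 1] (4 cycles, including the fixed point 0).
27 − 4 = 23 transpositions; sign(π) = (−1)^23 = -1.

-1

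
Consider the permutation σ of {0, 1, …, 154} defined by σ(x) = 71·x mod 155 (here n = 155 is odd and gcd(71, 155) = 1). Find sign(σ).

Trace 16: π^k(16) = [16, 51, 56, 101, 41, 121, 66] for k=0..6.
Cycle type of π: 15×10 + 1×5; total 15 cycles.
15 cycles on 155: each ℓ→(−1)^(ℓ−1), product (−1)^140 = +1.
Zolotarev: (71|155) = +1, matching the cycle-count sign.

+1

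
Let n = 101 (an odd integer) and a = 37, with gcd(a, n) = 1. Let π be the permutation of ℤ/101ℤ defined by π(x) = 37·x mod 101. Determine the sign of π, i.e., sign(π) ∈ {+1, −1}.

+1

Trace 19: π^k(19) = [19, 97, 54, 79, 95, 81, 68] for k=0..6.
Cycle type of π: 25×4 + 1; total 5 cycles.
5 cycles on 101: each ℓ→(−1)^(ℓ−1), product (−1)^96 = +1.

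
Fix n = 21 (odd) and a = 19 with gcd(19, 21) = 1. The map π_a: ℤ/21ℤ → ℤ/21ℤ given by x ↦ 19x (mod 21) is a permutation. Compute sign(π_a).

-1

Start at x=1: 1 → 19 → 4 → 13 → 16 → 10 → 1 (one orbit).
6 cycles of lengths [6, 6, 6, 1, 1, 1].
sign(π) = (−1)^{n − #cycles} = (−1)^{21−6} = (−1)^15 = -1.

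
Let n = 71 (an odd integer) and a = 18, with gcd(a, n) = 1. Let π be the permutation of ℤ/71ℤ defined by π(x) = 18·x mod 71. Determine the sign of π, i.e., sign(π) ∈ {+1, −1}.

Orbit of 40 under x↦18x: [40, 10, 38, 45, 29, 25, 24]… (length divides ord_71(18)).
3 cycles of lengths [35, 35, 1].
sign(π) = (−1)^{n − #cycles} = (−1)^{71−3} = (−1)^68 = +1.

+1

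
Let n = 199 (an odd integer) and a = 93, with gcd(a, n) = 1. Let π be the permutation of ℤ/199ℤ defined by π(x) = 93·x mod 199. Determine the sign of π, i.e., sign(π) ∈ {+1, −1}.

-1

Trace 1: π^k(1) = [1, 93, 92, 198, 106, 107] for k=0..5.
Decompose π into cycles: lengths [6, 6, 6, 6, 6, 6, 6, 6, 6, 6, 6, 6, 6, 6, 6, 6, 6, 6, 6, 6, 6, 6, 6, 6, 6, 6, 6, 6, 6, 6, 6, 6, 6, 1] (34 cycles, including the fixed point 0).
Σ(ℓ_i−1) = 199−34 = 165; sign = (−1)^165 = -1.
Check: (93/199) = -1 by Zolotarev.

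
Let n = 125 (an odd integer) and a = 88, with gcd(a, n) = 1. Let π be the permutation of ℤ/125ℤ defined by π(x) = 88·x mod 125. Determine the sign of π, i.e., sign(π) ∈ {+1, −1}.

-1

Orbit of 54 under x↦88x: [54, 2, 51, 113, 69, 72, 86]… (length divides ord_125(88)).
Decompose π into cycles: lengths [100, 20, 4, 1] (4 cycles, including the fixed point 0).
125 − 4 = 121 transpositions; sign(π) = (−1)^121 = -1.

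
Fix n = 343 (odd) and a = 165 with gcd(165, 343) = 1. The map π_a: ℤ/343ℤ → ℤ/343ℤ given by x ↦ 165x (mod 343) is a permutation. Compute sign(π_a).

Orbit of 128 under x↦165x: [128, 197, 263, 177, 50, 18, 226]… (length divides ord_343(165)).
The orbit structure of x ↦ 165x mod 343: 31 orbits of sizes [21, 21, 21, 21, 21, 21, 21, 21, 21, 21, 21, 21, 21, 21, 3, 3, 3, 3, 3, 3, 3, 3, 3, 3, 3, 3, 3, 3, 3, 3, 1].
31 cycles on 343: each ℓ→(−1)^(ℓ−1), product (−1)^312 = +1.
Zolotarev: (165|343) = +1, matching the cycle-count sign.

+1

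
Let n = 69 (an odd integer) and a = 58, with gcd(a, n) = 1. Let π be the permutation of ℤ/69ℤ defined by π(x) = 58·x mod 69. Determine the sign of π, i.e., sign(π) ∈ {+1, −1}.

Start at x=55: 55 → 16 → 31 → 4 → 25 → 1 → 58 → … (one orbit).
Decompose π into cycles: lengths [11, 11, 11, 11, 11, 11, 1, 1, 1] (9 cycles, including the fixed point 0).
9 cycles on 69: each ℓ→(−1)^(ℓ−1), product (−1)^60 = +1.
The Jacobi symbol (58|69) = +1 (Zolotarev) agrees.

+1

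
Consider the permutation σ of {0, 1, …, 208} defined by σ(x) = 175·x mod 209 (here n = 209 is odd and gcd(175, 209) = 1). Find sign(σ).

-1

Orbit of 111 under x↦175x: [111, 197, 199, 131, 144, 120, 100]… (length divides ord_209(175)).
Cycle lengths of π_175 on ℤ/209ℤ: [18, 18, 18, 18, 18, 18, 18, 18, 18, 18, 9, 9, 2, 2, 2, 2, 2, 1]; 18 cycles in total.
209 − 18 = 191 transpositions; sign(π) = (−1)^191 = -1.
Via Zolotarev, sign(π_{175}) = (175|209) = -1.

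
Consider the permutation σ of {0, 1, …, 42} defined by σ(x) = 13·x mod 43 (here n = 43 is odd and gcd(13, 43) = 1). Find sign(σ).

+1

Trace 35: π^k(35) = [35, 25, 24, 11, 14, 10, 1] for k=0..6.
Cycle type of π: 21×2 + 1; total 3 cycles.
3 cycles on 43: each ℓ→(−1)^(ℓ−1), product (−1)^40 = +1.
The Jacobi symbol (13|43) = +1 (Zolotarev) agrees.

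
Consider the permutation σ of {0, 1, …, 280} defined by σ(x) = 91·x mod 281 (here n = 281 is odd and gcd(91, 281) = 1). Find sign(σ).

Trace 88: π^k(88) = [88, 140, 95, 215, 176, 280, 190] for k=0..6.
2 cycles of lengths [280, 1].
Σ(ℓ_i−1) = 281−2 = 279; sign = (−1)^279 = -1.

-1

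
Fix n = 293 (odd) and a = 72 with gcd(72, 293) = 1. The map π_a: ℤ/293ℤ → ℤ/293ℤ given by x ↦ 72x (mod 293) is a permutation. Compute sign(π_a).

Start at x=14: 14 → 129 → 205 → 110 → 9 → 62 → 69 → … (one orbit).
Decompose π into cycles: lengths [292, 1] (2 cycles, including the fixed point 0).
Σ(ℓ_i−1) = 293−2 = 291; sign = (−1)^291 = -1.
(72|293)_J = -1 (Zolotarev's lemma cross-check).

-1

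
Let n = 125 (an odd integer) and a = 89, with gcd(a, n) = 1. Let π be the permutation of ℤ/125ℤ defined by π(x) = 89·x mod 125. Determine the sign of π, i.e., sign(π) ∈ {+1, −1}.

Trace 86: π^k(86) = [86, 29, 81, 84, 101, 114, 21] for k=0..6.
π_89 has 7 disjoint cycles with lengths [50, 50, 10, 10, 2, 2, 1] on {0,…,124}.
With 7 cycles on 125 points, sign = (−1)^{125−7} = +1.
Zolotarev: (89|125) = +1, matching the cycle-count sign.

+1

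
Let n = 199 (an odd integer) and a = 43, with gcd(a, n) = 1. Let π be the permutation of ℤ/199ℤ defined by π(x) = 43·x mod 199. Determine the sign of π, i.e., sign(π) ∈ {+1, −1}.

+1

Start at x=58: 58 → 106 → 180 → 178 → 92 → 175 → 162 → … (one orbit).
The orbit structure of x ↦ 43x mod 199: 23 orbits of sizes [9, 9, 9, 9, 9, 9, 9, 9, 9, 9, 9, 9, 9, 9, 9, 9, 9, 9, 9, 9, 9, 9, 1].
sign(π) = (−1)^{n − #cycles} = (−1)^{199−23} = (−1)^176 = +1.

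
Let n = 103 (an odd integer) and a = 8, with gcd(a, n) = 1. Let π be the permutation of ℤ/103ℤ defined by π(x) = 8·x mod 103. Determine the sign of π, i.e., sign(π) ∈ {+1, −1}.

Trace 1: π^k(1) = [1, 8, 64, 100, 79, 14, 9] for k=0..6.
π_8 has 7 disjoint cycles with lengths [17, 17, 17, 17, 17, 17, 1] on {0,…,102}.
sign(π) = (−1)^{n − #cycles} = (−1)^{103−7} = (−1)^96 = +1.
Check: (8/103) = +1 by Zolotarev.

+1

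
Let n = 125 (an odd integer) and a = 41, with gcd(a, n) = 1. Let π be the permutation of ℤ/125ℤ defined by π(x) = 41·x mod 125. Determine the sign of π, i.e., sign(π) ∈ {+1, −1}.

Orbit of 116 under x↦41x: [116, 6, 121, 86, 26, 66, 81]… (length divides ord_125(41)).
The orbit structure of x ↦ 41x mod 125: 13 orbits of sizes [25, 25, 25, 25, 5, 5, 5, 5, 1, 1, 1, 1, 1].
n − c = 125 − 13 = 112; sign = (−1)^112 = +1.
Check: (41/125) = +1 by Zolotarev.

+1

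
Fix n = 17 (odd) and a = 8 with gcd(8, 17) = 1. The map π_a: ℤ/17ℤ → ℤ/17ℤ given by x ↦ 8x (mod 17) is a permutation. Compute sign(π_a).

Start at x=4: 4 → 15 → 1 → 8 → 13 → 2 → 16 → … (one orbit).
Decompose π into cycles: lengths [8, 8, 1] (3 cycles, including the fixed point 0).
Σ(ℓ_i−1) = 17−3 = 14; sign = (−1)^14 = +1.
(8|17)_J = +1 (Zolotarev's lemma cross-check).

+1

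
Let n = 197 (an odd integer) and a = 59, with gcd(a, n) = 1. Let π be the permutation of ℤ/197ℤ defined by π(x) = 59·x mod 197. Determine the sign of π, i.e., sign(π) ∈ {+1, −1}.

+1

Orbit of 85 under x↦59x: [85, 90, 188, 60, 191, 40, 193]… (length divides ord_197(59)).
The orbit structure of x ↦ 59x mod 197: 5 orbits of sizes [49, 49, 49, 49, 1].
197 − 5 = 192 transpositions; sign(π) = (−1)^192 = +1.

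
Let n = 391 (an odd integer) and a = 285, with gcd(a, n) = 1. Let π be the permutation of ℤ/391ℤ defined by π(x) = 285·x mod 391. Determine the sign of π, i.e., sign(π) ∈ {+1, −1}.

Trace 200: π^k(200) = [200, 305, 123, 256, 234, 220, 140] for k=0..6.
π_285 has 15 disjoint cycles with lengths [44, 44, 44, 44, 44, 44, 44, 44, 11, 11, 4, 4, 4, 4, 1] on {0,…,390}.
n − c = 391 − 15 = 376; sign = (−1)^376 = +1.

+1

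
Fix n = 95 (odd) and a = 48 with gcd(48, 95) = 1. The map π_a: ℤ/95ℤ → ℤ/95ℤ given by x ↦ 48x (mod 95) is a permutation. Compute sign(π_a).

Trace 66: π^k(66) = [66, 33, 64, 32, 16, 8, 4] for k=0..6.
Cycle type of π: 36×2 + 18 + 4 + 1; total 5 cycles.
With 5 cycles on 95 points, sign = (−1)^{95−5} = +1.
Check: (48/95) = +1 by Zolotarev.

+1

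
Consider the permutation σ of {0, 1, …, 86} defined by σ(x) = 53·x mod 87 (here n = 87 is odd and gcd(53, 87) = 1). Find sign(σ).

-1

Start at x=82: 82 → 83 → 49 → 74 → 7 → 23 → 1 → … (one orbit).
Cycle type of π: 14×4 + 7×4 + 2 + 1; total 10 cycles.
87 − 10 = 77 transpositions; sign(π) = (−1)^77 = -1.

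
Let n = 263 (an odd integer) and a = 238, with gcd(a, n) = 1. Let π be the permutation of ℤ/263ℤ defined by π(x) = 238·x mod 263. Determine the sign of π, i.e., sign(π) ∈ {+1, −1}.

-1

Start at x=71: 71 → 66 → 191 → 222 → 236 → 149 → 220 → … (one orbit).
π_238 has 2 disjoint cycles with lengths [262, 1] on {0,…,262}.
263 − 2 = 261 transpositions; sign(π) = (−1)^261 = -1.
Zolotarev: (238|263) = -1, matching the cycle-count sign.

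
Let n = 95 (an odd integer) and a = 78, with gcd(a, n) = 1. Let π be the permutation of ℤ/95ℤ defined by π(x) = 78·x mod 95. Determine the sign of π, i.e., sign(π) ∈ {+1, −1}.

Start at x=24: 24 → 67 → 1 → 78 → 4 → 27 → 16 → … (one orbit).
π_78 has 5 disjoint cycles with lengths [36, 36, 18, 4, 1] on {0,…,94}.
95 − 5 = 90 transpositions; sign(π) = (−1)^90 = +1.

+1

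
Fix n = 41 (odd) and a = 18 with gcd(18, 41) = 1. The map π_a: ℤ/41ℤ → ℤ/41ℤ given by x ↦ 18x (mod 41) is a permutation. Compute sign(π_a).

Orbit of 10 under x↦18x: [10, 16, 1, 18, 37]… (length divides ord_41(18)).
Cycle type of π: 5×8 + 1; total 9 cycles.
Σ(ℓ_i−1) = 41−9 = 32; sign = (−1)^32 = +1.
Check: (18/41) = +1 by Zolotarev.

+1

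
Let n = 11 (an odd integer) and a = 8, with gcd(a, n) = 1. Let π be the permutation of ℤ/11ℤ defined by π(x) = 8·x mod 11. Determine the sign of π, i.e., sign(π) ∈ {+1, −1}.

-1

Start at x=10: 10 → 3 → 2 → 5 → 7 → 1 → 8 → … (one orbit).
Decompose π into cycles: lengths [10, 1] (2 cycles, including the fixed point 0).
n − c = 11 − 2 = 9; sign = (−1)^9 = -1.
Check: (8/11) = -1 by Zolotarev.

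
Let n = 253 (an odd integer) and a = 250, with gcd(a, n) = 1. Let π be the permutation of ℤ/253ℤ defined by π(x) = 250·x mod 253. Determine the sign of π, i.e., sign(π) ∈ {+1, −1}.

Trace 160: π^k(160) = [160, 26, 175, 234, 57, 82, 7] for k=0..6.
Cycle lengths of π_250 on ℤ/253ℤ: [110, 110, 22, 10, 1]; 5 cycles in total.
253 − 5 = 248 transpositions; sign(π) = (−1)^248 = +1.

+1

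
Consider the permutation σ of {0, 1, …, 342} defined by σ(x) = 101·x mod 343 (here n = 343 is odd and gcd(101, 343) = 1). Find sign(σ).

Start at x=208: 208 → 85 → 10 → 324 → 139 → 319 → 320 → … (one orbit).
Cycle lengths of π_101 on ℤ/343ℤ: [294, 42, 6, 1]; 4 cycles in total.
sign(π) = (−1)^{n − #cycles} = (−1)^{343−4} = (−1)^339 = -1.
Check: (101/343) = -1 by Zolotarev.

-1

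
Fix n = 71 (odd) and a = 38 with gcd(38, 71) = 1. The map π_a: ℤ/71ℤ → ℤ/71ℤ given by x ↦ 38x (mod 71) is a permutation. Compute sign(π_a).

Trace 38: π^k(38) = [38, 24, 60, 8, 20, 50, 54] for k=0..6.
Cycle lengths of π_38 on ℤ/71ℤ: [35, 35, 1]; 3 cycles in total.
3 cycles on 71: each ℓ→(−1)^(ℓ−1), product (−1)^68 = +1.
(38|71)_J = +1 (Zolotarev's lemma cross-check).

+1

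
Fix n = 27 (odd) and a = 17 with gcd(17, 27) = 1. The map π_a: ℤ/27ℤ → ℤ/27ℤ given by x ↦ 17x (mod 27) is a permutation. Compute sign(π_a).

Orbit of 10 under x↦17x: [10, 8, 1, 17, 19, 26]… (length divides ord_27(17)).
Decompose π into cycles: lengths [6, 6, 6, 2, 2, 2, 2, 1] (8 cycles, including the fixed point 0).
n − c = 27 − 8 = 19; sign = (−1)^19 = -1.
Via Zolotarev, sign(π_{17}) = (17|27) = -1.

-1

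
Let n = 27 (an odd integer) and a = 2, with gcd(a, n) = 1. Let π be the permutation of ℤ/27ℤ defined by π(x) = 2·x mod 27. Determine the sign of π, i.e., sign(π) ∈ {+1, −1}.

-1

Start at x=5: 5 → 10 → 20 → 13 → 26 → 25 → 23 → … (one orbit).
π_2 has 4 disjoint cycles with lengths [18, 6, 2, 1] on {0,…,26}.
n − c = 27 − 4 = 23; sign = (−1)^23 = -1.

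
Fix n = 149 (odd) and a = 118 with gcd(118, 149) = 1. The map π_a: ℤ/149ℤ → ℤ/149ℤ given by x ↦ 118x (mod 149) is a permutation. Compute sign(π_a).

Trace 96: π^k(96) = [96, 4, 25, 119, 36, 76, 28] for k=0..6.
3 cycles of lengths [74, 74, 1].
3 cycles on 149: each ℓ→(−1)^(ℓ−1), product (−1)^146 = +1.
Via Zolotarev, sign(π_{118}) = (118|149) = +1.

+1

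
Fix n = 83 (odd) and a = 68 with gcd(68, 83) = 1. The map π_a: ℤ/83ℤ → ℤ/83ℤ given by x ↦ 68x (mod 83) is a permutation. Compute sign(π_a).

+1

Start at x=59: 59 → 28 → 78 → 75 → 37 → 26 → 25 → … (one orbit).
The orbit structure of x ↦ 68x mod 83: 3 orbits of sizes [41, 41, 1].
83 − 3 = 80 transpositions; sign(π) = (−1)^80 = +1.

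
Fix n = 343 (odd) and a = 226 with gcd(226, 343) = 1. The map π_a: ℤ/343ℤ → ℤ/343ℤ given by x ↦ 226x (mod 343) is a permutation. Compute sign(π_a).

+1

Orbit of 226 under x↦226x: [226, 312, 197, 275, 67, 50, 324]… (length divides ord_343(226)).
π_226 has 31 disjoint cycles with lengths [21, 21, 21, 21, 21, 21, 21, 21, 21, 21, 21, 21, 21, 21, 3, 3, 3, 3, 3, 3, 3, 3, 3, 3, 3, 3, 3, 3, 3, 3, 1] on {0,…,342}.
With 31 cycles on 343 points, sign = (−1)^{343−31} = +1.
Check: (226/343) = +1 by Zolotarev.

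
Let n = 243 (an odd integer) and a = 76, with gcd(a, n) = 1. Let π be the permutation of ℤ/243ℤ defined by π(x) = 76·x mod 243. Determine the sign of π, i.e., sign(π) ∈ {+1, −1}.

Trace 121: π^k(121) = [121, 205, 28, 184, 133, 145, 85] for k=0..6.
Decompose π into cycles: lengths [81, 81, 27, 27, 9, 9, 3, 3, 1, 1, 1] (11 cycles, including the fixed point 0).
sign(π) = (−1)^{n − #cycles} = (−1)^{243−11} = (−1)^232 = +1.
Check: (76/243) = +1 by Zolotarev.

+1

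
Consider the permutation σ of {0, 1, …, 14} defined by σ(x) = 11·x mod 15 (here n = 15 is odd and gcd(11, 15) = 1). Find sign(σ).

-1

Trace 1: π^k(1) = [1, 11] for k=0..1.
The orbit structure of x ↦ 11x mod 15: 10 orbits of sizes [2, 2, 2, 2, 2, 1, 1, 1, 1, 1].
Σ(ℓ_i−1) = 15−10 = 5; sign = (−1)^5 = -1.
The Jacobi symbol (11|15) = -1 (Zolotarev) agrees.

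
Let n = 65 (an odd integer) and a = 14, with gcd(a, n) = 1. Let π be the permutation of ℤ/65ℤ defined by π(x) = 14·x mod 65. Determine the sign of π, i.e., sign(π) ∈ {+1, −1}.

+1

Trace 14: π^k(14) = [14, 1] for k=0..1.
The orbit structure of x ↦ 14x mod 65: 39 orbits of sizes [2, 2, 2, 2, 2, 2, 2, 2, 2, 2, 2, 2, 2, 2, 2, 2, 2, 2, 2, 2, 2, 2, 2, 2, 2, 2, 1, 1, 1, 1, 1, 1, 1, 1, 1, 1, 1, 1, 1].
With 39 cycles on 65 points, sign = (−1)^{65−39} = +1.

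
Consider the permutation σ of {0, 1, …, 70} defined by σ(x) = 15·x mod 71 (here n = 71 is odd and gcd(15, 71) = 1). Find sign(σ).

Orbit of 64 under x↦15x: [64, 37, 58, 18, 57, 3, 45]… (length divides ord_71(15)).
Cycle type of π: 35×2 + 1; total 3 cycles.
With 3 cycles on 71 points, sign = (−1)^{71−3} = +1.
Check: (15/71) = +1 by Zolotarev.

+1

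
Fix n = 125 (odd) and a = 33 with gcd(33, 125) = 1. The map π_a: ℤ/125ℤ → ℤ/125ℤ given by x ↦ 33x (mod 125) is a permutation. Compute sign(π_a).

-1

Orbit of 87 under x↦33x: [87, 121, 118, 19, 2, 66, 53]… (length divides ord_125(33)).
Decompose π into cycles: lengths [100, 20, 4, 1] (4 cycles, including the fixed point 0).
125 − 4 = 121 transpositions; sign(π) = (−1)^121 = -1.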